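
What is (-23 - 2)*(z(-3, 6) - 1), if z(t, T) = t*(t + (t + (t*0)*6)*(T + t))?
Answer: -875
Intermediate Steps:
z(t, T) = t*(t + t*(T + t)) (z(t, T) = t*(t + (t + 0*6)*(T + t)) = t*(t + (t + 0)*(T + t)) = t*(t + t*(T + t)))
(-23 - 2)*(z(-3, 6) - 1) = (-23 - 2)*((-3)²*(1 + 6 - 3) - 1) = -25*(9*4 - 1) = -25*(36 - 1) = -25*35 = -875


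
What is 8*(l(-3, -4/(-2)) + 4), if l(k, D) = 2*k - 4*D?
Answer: -80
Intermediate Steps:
l(k, D) = -4*D + 2*k
8*(l(-3, -4/(-2)) + 4) = 8*((-(-16)/(-2) + 2*(-3)) + 4) = 8*((-(-16)*(-1)/2 - 6) + 4) = 8*((-4*2 - 6) + 4) = 8*((-8 - 6) + 4) = 8*(-14 + 4) = 8*(-10) = -80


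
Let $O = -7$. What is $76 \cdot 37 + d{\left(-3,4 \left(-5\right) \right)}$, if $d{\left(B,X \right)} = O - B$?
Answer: $2808$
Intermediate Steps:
$d{\left(B,X \right)} = -7 - B$
$76 \cdot 37 + d{\left(-3,4 \left(-5\right) \right)} = 76 \cdot 37 - 4 = 2812 + \left(-7 + 3\right) = 2812 - 4 = 2808$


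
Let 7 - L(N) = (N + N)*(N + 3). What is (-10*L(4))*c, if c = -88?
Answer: -43120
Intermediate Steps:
L(N) = 7 - 2*N*(3 + N) (L(N) = 7 - (N + N)*(N + 3) = 7 - 2*N*(3 + N))
(-10*L(4))*c = -10*(7 - 6*4 - 2*4²)*(-88) = -10*(7 - 24 - 2*16)*(-88) = -10*(7 - 24 - 32)*(-88) = -10*(-49)*(-88) = 490*(-88) = -43120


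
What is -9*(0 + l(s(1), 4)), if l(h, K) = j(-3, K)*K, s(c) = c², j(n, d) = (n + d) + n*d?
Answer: 396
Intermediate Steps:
j(n, d) = d + n + d*n (j(n, d) = (d + n) + d*n = d + n + d*n)
l(h, K) = K*(-3 - 2*K) (l(h, K) = (K - 3 + K*(-3))*K = (K - 3 - 3*K)*K = (-3 - 2*K)*K = K*(-3 - 2*K))
-9*(0 + l(s(1), 4)) = -9*(0 + 4*(-3 - 2*4)) = -9*(0 + 4*(-3 - 8)) = -9*(0 + 4*(-11)) = -9*(0 - 44) = -9*(-44) = 396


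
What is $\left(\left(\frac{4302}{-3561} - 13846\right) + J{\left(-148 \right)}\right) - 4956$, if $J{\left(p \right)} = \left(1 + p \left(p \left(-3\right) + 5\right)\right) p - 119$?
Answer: $\frac{11651385215}{1187} \approx 9.8158 \cdot 10^{6}$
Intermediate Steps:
$J{\left(p \right)} = -119 + p \left(1 + p \left(5 - 3 p\right)\right)$ ($J{\left(p \right)} = \left(1 + p \left(- 3 p + 5\right)\right) p - 119 = \left(1 + p \left(5 - 3 p\right)\right) p - 119 = p \left(1 + p \left(5 - 3 p\right)\right) - 119 = -119 + p \left(1 + p \left(5 - 3 p\right)\right)$)
$\left(\left(\frac{4302}{-3561} - 13846\right) + J{\left(-148 \right)}\right) - 4956 = \left(\left(\frac{4302}{-3561} - 13846\right) - \left(267 - 9725376 - 109520\right)\right) - 4956 = \left(\left(4302 \left(- \frac{1}{3561}\right) - 13846\right) - -9834629\right) + \left(-10942 + 5986\right) = \left(\left(- \frac{1434}{1187} - 13846\right) + \left(-119 - 148 + 9725376 + 109520\right)\right) - 4956 = \left(- \frac{16436636}{1187} + 9834629\right) - 4956 = \frac{11657267987}{1187} - 4956 = \frac{11651385215}{1187}$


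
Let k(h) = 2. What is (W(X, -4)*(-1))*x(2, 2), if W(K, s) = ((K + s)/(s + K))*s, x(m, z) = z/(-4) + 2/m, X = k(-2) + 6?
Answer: 2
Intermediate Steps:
X = 8 (X = 2 + 6 = 8)
x(m, z) = 2/m - z/4 (x(m, z) = z*(-¼) + 2/m = -z/4 + 2/m = 2/m - z/4)
W(K, s) = s (W(K, s) = ((K + s)/(K + s))*s = 1*s = s)
(W(X, -4)*(-1))*x(2, 2) = (-4*(-1))*(2/2 - ¼*2) = 4*(2*(½) - ½) = 4*(1 - ½) = 4*(½) = 2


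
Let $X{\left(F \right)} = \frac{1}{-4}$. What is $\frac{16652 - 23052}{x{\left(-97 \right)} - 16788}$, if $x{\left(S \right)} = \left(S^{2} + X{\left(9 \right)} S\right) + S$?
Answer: $\frac{25600}{29807} \approx 0.85886$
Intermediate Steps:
$X{\left(F \right)} = - \frac{1}{4}$
$x{\left(S \right)} = S^{2} + \frac{3 S}{4}$ ($x{\left(S \right)} = \left(S^{2} - \frac{S}{4}\right) + S = S^{2} + \frac{3 S}{4}$)
$\frac{16652 - 23052}{x{\left(-97 \right)} - 16788} = \frac{16652 - 23052}{\frac{1}{4} \left(-97\right) \left(3 + 4 \left(-97\right)\right) - 16788} = - \frac{6400}{\frac{1}{4} \left(-97\right) \left(3 - 388\right) - 16788} = - \frac{6400}{\frac{1}{4} \left(-97\right) \left(-385\right) - 16788} = - \frac{6400}{\frac{37345}{4} - 16788} = - \frac{6400}{- \frac{29807}{4}} = \left(-6400\right) \left(- \frac{4}{29807}\right) = \frac{25600}{29807}$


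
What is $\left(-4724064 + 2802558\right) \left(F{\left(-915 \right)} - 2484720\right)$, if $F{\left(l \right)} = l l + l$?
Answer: $3167429705460$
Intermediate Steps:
$F{\left(l \right)} = l + l^{2}$ ($F{\left(l \right)} = l^{2} + l = l + l^{2}$)
$\left(-4724064 + 2802558\right) \left(F{\left(-915 \right)} - 2484720\right) = \left(-4724064 + 2802558\right) \left(- 915 \left(1 - 915\right) - 2484720\right) = - 1921506 \left(\left(-915\right) \left(-914\right) - 2484720\right) = - 1921506 \left(836310 - 2484720\right) = \left(-1921506\right) \left(-1648410\right) = 3167429705460$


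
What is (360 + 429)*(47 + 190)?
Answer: 186993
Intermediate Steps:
(360 + 429)*(47 + 190) = 789*237 = 186993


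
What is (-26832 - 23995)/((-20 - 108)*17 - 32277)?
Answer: 50827/34453 ≈ 1.4753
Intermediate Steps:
(-26832 - 23995)/((-20 - 108)*17 - 32277) = -50827/(-128*17 - 32277) = -50827/(-2176 - 32277) = -50827/(-34453) = -50827*(-1/34453) = 50827/34453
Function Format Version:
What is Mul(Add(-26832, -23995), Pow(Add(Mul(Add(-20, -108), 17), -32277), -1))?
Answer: Rational(50827, 34453) ≈ 1.4753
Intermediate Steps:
Mul(Add(-26832, -23995), Pow(Add(Mul(Add(-20, -108), 17), -32277), -1)) = Mul(-50827, Pow(Add(Mul(-128, 17), -32277), -1)) = Mul(-50827, Pow(Add(-2176, -32277), -1)) = Mul(-50827, Pow(-34453, -1)) = Mul(-50827, Rational(-1, 34453)) = Rational(50827, 34453)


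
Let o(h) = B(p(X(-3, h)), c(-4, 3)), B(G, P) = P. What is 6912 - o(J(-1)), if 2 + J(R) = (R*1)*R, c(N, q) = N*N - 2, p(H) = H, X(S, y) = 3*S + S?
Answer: 6898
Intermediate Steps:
X(S, y) = 4*S
c(N, q) = -2 + N**2 (c(N, q) = N**2 - 2 = -2 + N**2)
J(R) = -2 + R**2 (J(R) = -2 + (R*1)*R = -2 + R*R = -2 + R**2)
o(h) = 14 (o(h) = -2 + (-4)**2 = -2 + 16 = 14)
6912 - o(J(-1)) = 6912 - 1*14 = 6912 - 14 = 6898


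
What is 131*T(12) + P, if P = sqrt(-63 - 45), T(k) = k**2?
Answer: 18864 + 6*I*sqrt(3) ≈ 18864.0 + 10.392*I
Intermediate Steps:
P = 6*I*sqrt(3) (P = sqrt(-108) = 6*I*sqrt(3) ≈ 10.392*I)
131*T(12) + P = 131*12**2 + 6*I*sqrt(3) = 131*144 + 6*I*sqrt(3) = 18864 + 6*I*sqrt(3)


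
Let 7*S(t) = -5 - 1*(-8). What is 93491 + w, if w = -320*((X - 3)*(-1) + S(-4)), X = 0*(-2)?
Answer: 646757/7 ≈ 92394.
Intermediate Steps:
X = 0
S(t) = 3/7 (S(t) = (-5 - 1*(-8))/7 = (-5 + 8)/7 = (⅐)*3 = 3/7)
w = -7680/7 (w = -320*((0 - 3)*(-1) + 3/7) = -320*(-3*(-1) + 3/7) = -320*(3 + 3/7) = -320*24/7 = -7680/7 ≈ -1097.1)
93491 + w = 93491 - 7680/7 = 646757/7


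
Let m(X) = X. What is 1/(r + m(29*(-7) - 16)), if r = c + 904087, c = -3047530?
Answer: -1/2143662 ≈ -4.6649e-7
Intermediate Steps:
r = -2143443 (r = -3047530 + 904087 = -2143443)
1/(r + m(29*(-7) - 16)) = 1/(-2143443 + (29*(-7) - 16)) = 1/(-2143443 + (-203 - 16)) = 1/(-2143443 - 219) = 1/(-2143662) = -1/2143662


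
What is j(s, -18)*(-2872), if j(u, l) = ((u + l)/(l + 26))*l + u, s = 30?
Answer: -8616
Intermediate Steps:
j(u, l) = u + l*(l + u)/(26 + l) (j(u, l) = ((l + u)/(26 + l))*l + u = l*(l + u)/(26 + l) + u = u + l*(l + u)/(26 + l))
j(s, -18)*(-2872) = (((-18)² + 26*30 + 2*(-18)*30)/(26 - 18))*(-2872) = ((324 + 780 - 1080)/8)*(-2872) = ((⅛)*24)*(-2872) = 3*(-2872) = -8616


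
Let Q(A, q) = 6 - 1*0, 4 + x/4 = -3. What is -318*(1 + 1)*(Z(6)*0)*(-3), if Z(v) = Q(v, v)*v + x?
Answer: 0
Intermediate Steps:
x = -28 (x = -16 + 4*(-3) = -16 - 12 = -28)
Q(A, q) = 6 (Q(A, q) = 6 + 0 = 6)
Z(v) = -28 + 6*v (Z(v) = 6*v - 28 = -28 + 6*v)
-318*(1 + 1)*(Z(6)*0)*(-3) = -318*(1 + 1)*((-28 + 6*6)*0)*(-3) = -318*2*((-28 + 36)*0)*(-3) = -318*2*(8*0)*(-3) = -318*2*0*(-3) = -0*(-3) = -318*0 = 0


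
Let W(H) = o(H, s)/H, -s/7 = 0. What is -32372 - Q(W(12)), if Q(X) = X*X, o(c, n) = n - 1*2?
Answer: -1165393/36 ≈ -32372.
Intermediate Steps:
s = 0 (s = -7*0 = 0)
o(c, n) = -2 + n (o(c, n) = n - 2 = -2 + n)
W(H) = -2/H (W(H) = (-2 + 0)/H = -2/H)
Q(X) = X²
-32372 - Q(W(12)) = -32372 - (-2/12)² = -32372 - (-2*1/12)² = -32372 - (-⅙)² = -32372 - 1*1/36 = -32372 - 1/36 = -1165393/36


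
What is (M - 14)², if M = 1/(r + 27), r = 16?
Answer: 361201/1849 ≈ 195.35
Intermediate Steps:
M = 1/43 (M = 1/(16 + 27) = 1/43 ≈ 0.023256)
(M - 14)² = (1/43 - 14)² = (-601/43)² = 361201/1849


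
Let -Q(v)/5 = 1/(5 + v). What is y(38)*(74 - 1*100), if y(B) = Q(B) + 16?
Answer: -17758/43 ≈ -412.98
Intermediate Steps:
Q(v) = -5/(5 + v)
y(B) = 16 - 5/(5 + B) (y(B) = -5/(5 + B) + 16 = 16 - 5/(5 + B))
y(38)*(74 - 1*100) = ((75 + 16*38)/(5 + 38))*(74 - 1*100) = ((75 + 608)/43)*(74 - 100) = ((1/43)*683)*(-26) = (683/43)*(-26) = -17758/43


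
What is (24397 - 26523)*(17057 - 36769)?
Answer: 41907712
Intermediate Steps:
(24397 - 26523)*(17057 - 36769) = -2126*(-19712) = 41907712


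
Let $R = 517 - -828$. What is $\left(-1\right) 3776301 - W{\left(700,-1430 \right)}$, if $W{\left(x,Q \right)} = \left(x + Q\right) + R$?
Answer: $-3776916$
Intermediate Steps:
$R = 1345$ ($R = 517 + 828 = 1345$)
$W{\left(x,Q \right)} = 1345 + Q + x$ ($W{\left(x,Q \right)} = \left(x + Q\right) + 1345 = \left(Q + x\right) + 1345 = 1345 + Q + x$)
$\left(-1\right) 3776301 - W{\left(700,-1430 \right)} = \left(-1\right) 3776301 - \left(1345 - 1430 + 700\right) = -3776301 - 615 = -3776916$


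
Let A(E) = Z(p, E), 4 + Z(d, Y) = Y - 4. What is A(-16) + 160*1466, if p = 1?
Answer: 234536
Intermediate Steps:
Z(d, Y) = -8 + Y (Z(d, Y) = -4 + (Y - 4) = -4 + (-4 + Y) = -8 + Y)
A(E) = -8 + E
A(-16) + 160*1466 = (-8 - 16) + 160*1466 = -24 + 234560 = 234536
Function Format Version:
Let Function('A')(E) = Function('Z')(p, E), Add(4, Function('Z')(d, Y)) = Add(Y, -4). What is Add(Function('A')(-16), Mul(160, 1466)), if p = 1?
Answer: 234536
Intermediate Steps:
Function('Z')(d, Y) = Add(-8, Y) (Function('Z')(d, Y) = Add(-4, Add(Y, -4)) = Add(-4, Add(-4, Y)) = Add(-8, Y))
Function('A')(E) = Add(-8, E)
Add(Function('A')(-16), Mul(160, 1466)) = Add(Add(-8, -16), Mul(160, 1466)) = Add(-24, 234560) = 234536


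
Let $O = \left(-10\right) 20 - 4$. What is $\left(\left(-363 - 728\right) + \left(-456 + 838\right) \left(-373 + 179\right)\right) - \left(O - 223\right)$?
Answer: $-74772$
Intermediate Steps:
$O = -204$ ($O = -200 - 4 = -204$)
$\left(\left(-363 - 728\right) + \left(-456 + 838\right) \left(-373 + 179\right)\right) - \left(O - 223\right) = \left(\left(-363 - 728\right) + \left(-456 + 838\right) \left(-373 + 179\right)\right) - \left(-204 - 223\right) = \left(-1091 + 382 \left(-194\right)\right) - -427 = \left(-1091 - 74108\right) + 427 = -75199 + 427 = -74772$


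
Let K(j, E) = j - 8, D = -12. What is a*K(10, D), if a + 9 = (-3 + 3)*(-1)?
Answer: -18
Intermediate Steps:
K(j, E) = -8 + j
a = -9 (a = -9 + (-3 + 3)*(-1) = -9 + 0*(-1) = -9 + 0 = -9)
a*K(10, D) = -9*(-8 + 10) = -9*2 = -18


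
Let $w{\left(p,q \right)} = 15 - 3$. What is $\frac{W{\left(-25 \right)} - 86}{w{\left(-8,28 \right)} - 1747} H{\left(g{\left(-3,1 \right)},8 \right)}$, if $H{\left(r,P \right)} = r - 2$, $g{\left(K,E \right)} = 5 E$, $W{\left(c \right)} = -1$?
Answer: $\frac{261}{1735} \approx 0.15043$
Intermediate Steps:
$w{\left(p,q \right)} = 12$ ($w{\left(p,q \right)} = 15 - 3 = 12$)
$H{\left(r,P \right)} = -2 + r$
$\frac{W{\left(-25 \right)} - 86}{w{\left(-8,28 \right)} - 1747} H{\left(g{\left(-3,1 \right)},8 \right)} = \frac{-1 - 86}{12 - 1747} \left(-2 + 5 \cdot 1\right) = - \frac{87}{-1735} \left(-2 + 5\right) = \left(-87\right) \left(- \frac{1}{1735}\right) 3 = \frac{87}{1735} \cdot 3 = \frac{261}{1735}$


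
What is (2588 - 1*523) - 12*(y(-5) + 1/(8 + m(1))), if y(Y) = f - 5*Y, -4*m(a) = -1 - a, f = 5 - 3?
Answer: 29573/17 ≈ 1739.6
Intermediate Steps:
f = 2
m(a) = 1/4 + a/4 (m(a) = -(-1 - a)/4 = 1/4 + a/4)
y(Y) = 2 - 5*Y
(2588 - 1*523) - 12*(y(-5) + 1/(8 + m(1))) = (2588 - 1*523) - 12*((2 - 5*(-5)) + 1/(8 + (1/4 + (1/4)*1))) = (2588 - 523) - 12*((2 + 25) + 1/(8 + (1/4 + 1/4))) = 2065 - 12*(27 + 1/(8 + 1/2)) = 2065 - 12*(27 + 1/(17/2)) = 2065 - 12*(27 + 2/17) = 2065 - 12*461/17 = 2065 - 5532/17 = 29573/17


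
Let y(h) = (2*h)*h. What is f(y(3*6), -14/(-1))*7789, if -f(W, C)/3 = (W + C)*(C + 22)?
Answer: -556882344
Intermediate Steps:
y(h) = 2*h²
f(W, C) = -3*(22 + C)*(C + W) (f(W, C) = -3*(W + C)*(C + 22) = -3*(C + W)*(22 + C) = -3*(22 + C)*(C + W))
f(y(3*6), -14/(-1))*7789 = (-(-924)/(-1) - 132*(3*6)² - 3*(-14/(-1))² - 3*(-14/(-1))*2*(3*6)²)*7789 = (-(-924)*(-1) - 132*18² - 3*(-14*(-1))² - 3*(-14*(-1))*2*18²)*7789 = (-66*14 - 132*324 - 3*14² - 3*14*2*324)*7789 = (-924 - 66*648 - 3*196 - 3*14*648)*7789 = (-924 - 42768 - 588 - 27216)*7789 = -71496*7789 = -556882344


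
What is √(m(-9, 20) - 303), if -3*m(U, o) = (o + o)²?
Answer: I*√7527/3 ≈ 28.919*I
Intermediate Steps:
m(U, o) = -4*o²/3 (m(U, o) = -(o + o)²/3 = -4*o²/3)
√(m(-9, 20) - 303) = √(-4/3*20² - 303) = √(-4/3*400 - 303) = √(-1600/3 - 303) = √(-2509/3) = I*√7527/3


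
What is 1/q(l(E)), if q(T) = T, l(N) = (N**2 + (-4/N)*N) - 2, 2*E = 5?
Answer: 4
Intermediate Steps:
E = 5/2 (E = (1/2)*5 = 5/2 ≈ 2.5000)
l(N) = -6 + N**2 (l(N) = (N**2 - 4) - 2 = (-4 + N**2) - 2 = -6 + N**2)
1/q(l(E)) = 1/(-6 + (5/2)**2) = 1/(-6 + 25/4) = 1/(1/4) = 4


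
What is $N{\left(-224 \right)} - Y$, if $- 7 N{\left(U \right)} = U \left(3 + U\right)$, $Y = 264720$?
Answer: $-271792$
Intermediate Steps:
$N{\left(U \right)} = - \frac{U \left(3 + U\right)}{7}$
$N{\left(-224 \right)} - Y = \left(- \frac{1}{7}\right) \left(-224\right) \left(3 - 224\right) - 264720 = \left(- \frac{1}{7}\right) \left(-224\right) \left(-221\right) - 264720 = -7072 - 264720 = -271792$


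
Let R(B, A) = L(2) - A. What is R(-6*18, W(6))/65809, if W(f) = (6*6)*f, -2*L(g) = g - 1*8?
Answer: -213/65809 ≈ -0.0032366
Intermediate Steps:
L(g) = 4 - g/2 (L(g) = -(g - 1*8)/2 = -(g - 8)/2 = -(-8 + g)/2 = 4 - g/2)
W(f) = 36*f
R(B, A) = 3 - A (R(B, A) = (4 - 1/2*2) - A = (4 - 1) - A = 3 - A)
R(-6*18, W(6))/65809 = (3 - 36*6)/65809 = (3 - 1*216)*(1/65809) = (3 - 216)*(1/65809) = -213*1/65809 = -213/65809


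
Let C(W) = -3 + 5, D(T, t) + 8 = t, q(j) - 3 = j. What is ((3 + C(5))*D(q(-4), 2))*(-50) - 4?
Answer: 1496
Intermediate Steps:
q(j) = 3 + j
D(T, t) = -8 + t
C(W) = 2
((3 + C(5))*D(q(-4), 2))*(-50) - 4 = ((3 + 2)*(-8 + 2))*(-50) - 4 = (5*(-6))*(-50) - 4 = -30*(-50) - 4 = 1500 - 4 = 1496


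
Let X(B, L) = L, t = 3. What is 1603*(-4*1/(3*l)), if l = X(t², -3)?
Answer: 6412/9 ≈ 712.44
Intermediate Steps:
l = -3
1603*(-4*1/(3*l)) = 1603*(-4/((-3*3))) = 1603*(-4/(-9)) = 1603*(-4*(-⅑)) = 1603*(4/9) = 6412/9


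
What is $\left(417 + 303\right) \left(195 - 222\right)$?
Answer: $-19440$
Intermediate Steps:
$\left(417 + 303\right) \left(195 - 222\right) = 720 \left(-27\right) = -19440$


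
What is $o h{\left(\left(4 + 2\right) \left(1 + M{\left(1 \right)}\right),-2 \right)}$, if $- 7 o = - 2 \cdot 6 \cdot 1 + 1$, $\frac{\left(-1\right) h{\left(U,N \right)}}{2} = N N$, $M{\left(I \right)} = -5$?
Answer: $- \frac{88}{7} \approx -12.571$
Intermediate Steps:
$h{\left(U,N \right)} = - 2 N^{2}$ ($h{\left(U,N \right)} = - 2 N N = - 2 N^{2}$)
$o = \frac{11}{7}$ ($o = - \frac{- 2 \cdot 6 \cdot 1 + 1}{7} = - \frac{\left(-2\right) 6 + 1}{7} = - \frac{-12 + 1}{7} = \left(- \frac{1}{7}\right) \left(-11\right) = \frac{11}{7} \approx 1.5714$)
$o h{\left(\left(4 + 2\right) \left(1 + M{\left(1 \right)}\right),-2 \right)} = \frac{11 \left(- 2 \left(-2\right)^{2}\right)}{7} = \frac{11 \left(\left(-2\right) 4\right)}{7} = \frac{11}{7} \left(-8\right) = - \frac{88}{7}$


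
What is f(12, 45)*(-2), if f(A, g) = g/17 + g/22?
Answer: -1755/187 ≈ -9.3850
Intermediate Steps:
f(A, g) = 39*g/374 (f(A, g) = g*(1/17) + g*(1/22) = g/17 + g/22 = 39*g/374)
f(12, 45)*(-2) = ((39/374)*45)*(-2) = (1755/374)*(-2) = -1755/187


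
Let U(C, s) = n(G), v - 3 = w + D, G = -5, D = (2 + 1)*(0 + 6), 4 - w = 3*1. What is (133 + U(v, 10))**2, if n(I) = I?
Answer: 16384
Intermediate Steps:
w = 1 (w = 4 - 3 = 1)
D = 18 (D = 3*6 = 18)
v = 22 (v = 3 + (1 + 18) = 3 + 19 = 22)
U(C, s) = -5
(133 + U(v, 10))**2 = (133 - 5)**2 = 128**2 = 16384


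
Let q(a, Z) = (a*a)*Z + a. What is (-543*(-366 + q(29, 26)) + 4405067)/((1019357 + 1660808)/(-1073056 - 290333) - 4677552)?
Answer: 1418933467860/911046517699 ≈ 1.5575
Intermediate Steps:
q(a, Z) = a + Z*a² (q(a, Z) = a²*Z + a = Z*a² + a = a + Z*a²)
(-543*(-366 + q(29, 26)) + 4405067)/((1019357 + 1660808)/(-1073056 - 290333) - 4677552) = (-543*(-366 + 29*(1 + 26*29)) + 4405067)/((1019357 + 1660808)/(-1073056 - 290333) - 4677552) = (-543*(-366 + 29*(1 + 754)) + 4405067)/(2680165/(-1363389) - 4677552) = (-543*(-366 + 29*755) + 4405067)/(2680165*(-1/1363389) - 4677552) = (-543*(-366 + 21895) + 4405067)/(-2680165/1363389 - 4677552) = (-543*21529 + 4405067)/(-6377325623893/1363389) = (-11690247 + 4405067)*(-1363389/6377325623893) = -7285180*(-1363389/6377325623893) = 1418933467860/911046517699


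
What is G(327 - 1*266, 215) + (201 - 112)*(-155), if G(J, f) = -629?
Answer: -14424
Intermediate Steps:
G(327 - 1*266, 215) + (201 - 112)*(-155) = -629 + (201 - 112)*(-155) = -629 + 89*(-155) = -629 - 13795 = -14424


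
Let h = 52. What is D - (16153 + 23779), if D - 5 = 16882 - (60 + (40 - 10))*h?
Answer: -27725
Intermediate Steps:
D = 12207 (D = 5 + (16882 - (60 + (40 - 10))*52) = 5 + (16882 - (60 + 30)*52) = 5 + (16882 - 90*52) = 5 + (16882 - 1*4680) = 5 + (16882 - 4680) = 5 + 12202 = 12207)
D - (16153 + 23779) = 12207 - (16153 + 23779) = 12207 - 1*39932 = 12207 - 39932 = -27725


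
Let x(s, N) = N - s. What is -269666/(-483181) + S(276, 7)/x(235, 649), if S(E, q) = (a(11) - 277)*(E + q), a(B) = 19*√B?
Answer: -37765400047/200036934 + 5377*√11/414 ≈ -145.72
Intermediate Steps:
S(E, q) = (-277 + 19*√11)*(E + q) (S(E, q) = (19*√11 - 277)*(E + q) = (-277 + 19*√11)*(E + q))
-269666/(-483181) + S(276, 7)/x(235, 649) = -269666/(-483181) + (-277*276 - 277*7 + 19*276*√11 + 19*7*√11)/(649 - 1*235) = -269666*(-1/483181) + (-76452 - 1939 + 5244*√11 + 133*√11)/(649 - 235) = 269666/483181 + (-78391 + 5377*√11)/414 = 269666/483181 + (-78391 + 5377*√11)*(1/414) = 269666/483181 + (-78391/414 + 5377*√11/414) = -37765400047/200036934 + 5377*√11/414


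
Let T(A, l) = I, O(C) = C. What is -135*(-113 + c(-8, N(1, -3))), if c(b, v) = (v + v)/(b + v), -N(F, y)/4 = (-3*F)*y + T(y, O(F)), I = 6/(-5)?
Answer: 736965/49 ≈ 15040.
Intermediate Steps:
I = -6/5 (I = 6*(-⅕) = -6/5 ≈ -1.2000)
T(A, l) = -6/5
N(F, y) = 24/5 + 12*F*y (N(F, y) = -4*((-3*F)*y - 6/5) = -4*(-3*F*y - 6/5) = -4*(-6/5 - 3*F*y) = 24/5 + 12*F*y)
c(b, v) = 2*v/(b + v) (c(b, v) = (2*v)/(b + v) = 2*v/(b + v))
-135*(-113 + c(-8, N(1, -3))) = -135*(-113 + 2*(24/5 + 12*1*(-3))/(-8 + (24/5 + 12*1*(-3)))) = -135*(-113 + 2*(24/5 - 36)/(-8 + (24/5 - 36))) = -135*(-113 + 2*(-156/5)/(-8 - 156/5)) = -135*(-113 + 2*(-156/5)/(-196/5)) = -135*(-113 + 2*(-156/5)*(-5/196)) = -135*(-113 + 78/49) = -135*(-5459/49) = 736965/49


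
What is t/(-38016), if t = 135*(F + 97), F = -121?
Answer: 15/176 ≈ 0.085227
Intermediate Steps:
t = -3240 (t = 135*(-121 + 97) = 135*(-24) = -3240)
t/(-38016) = -3240/(-38016) = -3240*(-1/38016) = 15/176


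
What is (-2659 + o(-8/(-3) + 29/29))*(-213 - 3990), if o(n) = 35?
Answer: 11028672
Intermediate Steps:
(-2659 + o(-8/(-3) + 29/29))*(-213 - 3990) = (-2659 + 35)*(-213 - 3990) = -2624*(-4203) = 11028672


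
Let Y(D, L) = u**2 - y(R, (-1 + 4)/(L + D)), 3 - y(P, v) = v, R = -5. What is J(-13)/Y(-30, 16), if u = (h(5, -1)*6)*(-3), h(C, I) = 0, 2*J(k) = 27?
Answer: -21/5 ≈ -4.2000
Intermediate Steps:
y(P, v) = 3 - v
J(k) = 27/2 (J(k) = (1/2)*27 = 27/2)
u = 0 (u = (0*6)*(-3) = 0*(-3) = 0)
Y(D, L) = -3 + 3/(D + L) (Y(D, L) = 0**2 - (3 - (-1 + 4)/(L + D)) = 0 - (3 - 3/(D + L)) = 0 + (-3 + 3/(D + L)) = -3 + 3/(D + L))
J(-13)/Y(-30, 16) = 27/(2*(-3 + 3/(-30 + 16))) = 27/(2*(-3 + 3/(-14))) = 27/(2*(-3 + 3*(-1/14))) = 27/(2*(-3 - 3/14)) = 27/(2*(-45/14)) = (27/2)*(-14/45) = -21/5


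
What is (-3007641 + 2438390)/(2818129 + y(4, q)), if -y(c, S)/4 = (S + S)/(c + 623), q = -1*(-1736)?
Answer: -356920377/1766952995 ≈ -0.20200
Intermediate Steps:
q = 1736
y(c, S) = -8*S/(623 + c) (y(c, S) = -4*(S + S)/(c + 623) = -4*2*S/(623 + c) = -8*S/(623 + c))
(-3007641 + 2438390)/(2818129 + y(4, q)) = (-3007641 + 2438390)/(2818129 - 8*1736/(623 + 4)) = -569251/(2818129 - 8*1736/627) = -569251/(2818129 - 8*1736*1/627) = -569251/(2818129 - 13888/627) = -569251/1766952995/627 = -569251*627/1766952995 = -356920377/1766952995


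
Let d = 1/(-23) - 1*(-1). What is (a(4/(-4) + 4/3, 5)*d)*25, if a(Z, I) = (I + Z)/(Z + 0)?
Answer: 8800/23 ≈ 382.61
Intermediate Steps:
d = 22/23 (d = -1/23 + 1 = 22/23 ≈ 0.95652)
a(Z, I) = (I + Z)/Z
(a(4/(-4) + 4/3, 5)*d)*25 = (((5 + (4/(-4) + 4/3))/(4/(-4) + 4/3))*(22/23))*25 = (((5 + (4*(-¼) + 4*(⅓)))/(4*(-¼) + 4*(⅓)))*(22/23))*25 = (((5 + (-1 + 4/3))/(-1 + 4/3))*(22/23))*25 = (((5 + ⅓)/(⅓))*(22/23))*25 = ((3*(16/3))*(22/23))*25 = (16*(22/23))*25 = (352/23)*25 = 8800/23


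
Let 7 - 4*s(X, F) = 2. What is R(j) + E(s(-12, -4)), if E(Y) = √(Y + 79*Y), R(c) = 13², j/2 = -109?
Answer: 179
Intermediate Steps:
j = -218 (j = 2*(-109) = -218)
s(X, F) = 5/4 (s(X, F) = 7/4 - ¼*2 = 7/4 - ½ = 5/4)
R(c) = 169
E(Y) = 4*√5*√Y (E(Y) = √(80*Y) = 4*√5*√Y)
R(j) + E(s(-12, -4)) = 169 + 4*√5*√(5/4) = 169 + 4*√5*(√5/2) = 169 + 10 = 179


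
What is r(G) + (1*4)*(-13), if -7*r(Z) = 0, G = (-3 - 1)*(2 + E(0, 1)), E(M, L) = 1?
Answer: -52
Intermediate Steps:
G = -12 (G = (-3 - 1)*(2 + 1) = -4*3 = -12)
r(Z) = 0 (r(Z) = -⅐*0 = 0)
r(G) + (1*4)*(-13) = 0 + (1*4)*(-13) = 0 + 4*(-13) = 0 - 52 = -52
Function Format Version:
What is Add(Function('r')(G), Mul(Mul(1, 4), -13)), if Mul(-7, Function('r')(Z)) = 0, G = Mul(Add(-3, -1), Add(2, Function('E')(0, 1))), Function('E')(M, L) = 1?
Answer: -52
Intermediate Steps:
G = -12 (G = Mul(Add(-3, -1), Add(2, 1)) = Mul(-4, 3) = -12)
Function('r')(Z) = 0 (Function('r')(Z) = Mul(Rational(-1, 7), 0) = 0)
Add(Function('r')(G), Mul(Mul(1, 4), -13)) = Add(0, Mul(Mul(1, 4), -13)) = Add(0, Mul(4, -13)) = Add(0, -52) = -52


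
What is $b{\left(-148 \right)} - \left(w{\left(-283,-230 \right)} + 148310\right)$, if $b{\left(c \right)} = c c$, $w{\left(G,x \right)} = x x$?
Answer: $-179306$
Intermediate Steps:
$w{\left(G,x \right)} = x^{2}$
$b{\left(c \right)} = c^{2}$
$b{\left(-148 \right)} - \left(w{\left(-283,-230 \right)} + 148310\right) = \left(-148\right)^{2} - \left(\left(-230\right)^{2} + 148310\right) = 21904 - \left(52900 + 148310\right) = 21904 - 201210 = -179306$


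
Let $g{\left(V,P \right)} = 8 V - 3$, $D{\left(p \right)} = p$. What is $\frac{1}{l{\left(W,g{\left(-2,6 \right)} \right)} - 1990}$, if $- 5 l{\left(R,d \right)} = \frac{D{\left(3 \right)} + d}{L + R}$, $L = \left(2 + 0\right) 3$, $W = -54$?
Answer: $- \frac{15}{29851} \approx -0.0005025$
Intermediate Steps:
$g{\left(V,P \right)} = -3 + 8 V$
$L = 6$ ($L = 2 \cdot 3 = 6$)
$l{\left(R,d \right)} = - \frac{3 + d}{5 \left(6 + R\right)}$ ($l{\left(R,d \right)} = - \frac{\left(3 + d\right) \frac{1}{6 + R}}{5} = - \frac{\frac{1}{6 + R} \left(3 + d\right)}{5} = - \frac{3 + d}{5 \left(6 + R\right)}$)
$\frac{1}{l{\left(W,g{\left(-2,6 \right)} \right)} - 1990} = \frac{1}{\frac{-3 - \left(-3 + 8 \left(-2\right)\right)}{5 \left(6 - 54\right)} - 1990} = \frac{1}{\frac{-3 - \left(-3 - 16\right)}{5 \left(-48\right)} - 1990} = \frac{1}{\frac{1}{5} \left(- \frac{1}{48}\right) \left(-3 - -19\right) - 1990} = \frac{1}{\frac{1}{5} \left(- \frac{1}{48}\right) \left(-3 + 19\right) - 1990} = \frac{1}{\frac{1}{5} \left(- \frac{1}{48}\right) 16 - 1990} = \frac{1}{- \frac{1}{15} - 1990} = \frac{1}{- \frac{29851}{15}} = - \frac{15}{29851}$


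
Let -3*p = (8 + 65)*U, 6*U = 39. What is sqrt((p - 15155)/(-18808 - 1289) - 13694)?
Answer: I*sqrt(22122215272542)/40194 ≈ 117.02*I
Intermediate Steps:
U = 13/2 (U = (1/6)*39 = 13/2 ≈ 6.5000)
p = -949/6 (p = -(8 + 65)*13/(3*2) = -73*13/(3*2) = -1/3*949/2 = -949/6 ≈ -158.17)
sqrt((p - 15155)/(-18808 - 1289) - 13694) = sqrt((-949/6 - 15155)/(-18808 - 1289) - 13694) = sqrt(-91879/6/(-20097) - 13694) = sqrt(-91879/6*(-1/20097) - 13694) = sqrt(91879/120582 - 13694) = sqrt(-1651158029/120582) = I*sqrt(22122215272542)/40194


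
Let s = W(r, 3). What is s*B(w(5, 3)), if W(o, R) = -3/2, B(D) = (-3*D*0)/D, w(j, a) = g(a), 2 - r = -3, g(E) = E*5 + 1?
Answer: 0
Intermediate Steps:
g(E) = 1 + 5*E (g(E) = 5*E + 1 = 1 + 5*E)
r = 5 (r = 2 - 1*(-3) = 2 + 3 = 5)
w(j, a) = 1 + 5*a
B(D) = 0 (B(D) = 0/D = 0)
W(o, R) = -3/2 (W(o, R) = -3*½ = -3/2)
s = -3/2 ≈ -1.5000
s*B(w(5, 3)) = -3/2*0 = 0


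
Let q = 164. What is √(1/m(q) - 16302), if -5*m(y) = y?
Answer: I*√109614853/82 ≈ 127.68*I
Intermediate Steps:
m(y) = -y/5
√(1/m(q) - 16302) = √(1/(-⅕*164) - 16302) = √(1/(-164/5) - 16302) = √(-5/164 - 16302) = √(-2673533/164) = I*√109614853/82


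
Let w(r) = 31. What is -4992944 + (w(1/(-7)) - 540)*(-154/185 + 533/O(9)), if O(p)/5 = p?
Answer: -1664516855/333 ≈ -4.9986e+6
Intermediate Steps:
O(p) = 5*p
-4992944 + (w(1/(-7)) - 540)*(-154/185 + 533/O(9)) = -4992944 + (31 - 540)*(-154/185 + 533/((5*9))) = -4992944 - 509*(-154*1/185 + 533/45) = -4992944 - 509*(-154/185 + 533*(1/45)) = -4992944 - 509*(-154/185 + 533/45) = -4992944 - 509*3667/333 = -4992944 - 1866503/333 = -1664516855/333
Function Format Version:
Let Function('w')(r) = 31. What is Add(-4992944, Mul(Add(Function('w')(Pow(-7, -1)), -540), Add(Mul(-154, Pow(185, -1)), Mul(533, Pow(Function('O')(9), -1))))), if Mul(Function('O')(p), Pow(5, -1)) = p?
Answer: Rational(-1664516855, 333) ≈ -4.9986e+6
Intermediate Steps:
Function('O')(p) = Mul(5, p)
Add(-4992944, Mul(Add(Function('w')(Pow(-7, -1)), -540), Add(Mul(-154, Pow(185, -1)), Mul(533, Pow(Function('O')(9), -1))))) = Add(-4992944, Mul(Add(31, -540), Add(Mul(-154, Pow(185, -1)), Mul(533, Pow(Mul(5, 9), -1))))) = Add(-4992944, Mul(-509, Add(Mul(-154, Rational(1, 185)), Mul(533, Pow(45, -1))))) = Add(-4992944, Mul(-509, Add(Rational(-154, 185), Mul(533, Rational(1, 45))))) = Add(-4992944, Mul(-509, Add(Rational(-154, 185), Rational(533, 45)))) = Add(-4992944, Mul(-509, Rational(3667, 333))) = Add(-4992944, Rational(-1866503, 333)) = Rational(-1664516855, 333)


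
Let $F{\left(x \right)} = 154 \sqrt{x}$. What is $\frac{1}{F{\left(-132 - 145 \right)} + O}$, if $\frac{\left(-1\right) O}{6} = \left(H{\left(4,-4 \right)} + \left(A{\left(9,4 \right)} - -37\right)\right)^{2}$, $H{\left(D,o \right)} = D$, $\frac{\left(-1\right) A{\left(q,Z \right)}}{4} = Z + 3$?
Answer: $- \frac{507}{3798764} - \frac{77 i \sqrt{277}}{3798764} \approx -0.00013346 - 0.00033736 i$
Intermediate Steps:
$A{\left(q,Z \right)} = -12 - 4 Z$ ($A{\left(q,Z \right)} = - 4 \left(Z + 3\right) = - 4 \left(3 + Z\right) = -12 - 4 Z$)
$O = -1014$ ($O = - 6 \left(4 - -9\right)^{2} = - 6 \left(4 + \left(\left(-12 - 16\right) + 37\right)\right)^{2} = - 6 \left(4 + \left(-28 + 37\right)\right)^{2} = - 6 \left(4 + 9\right)^{2} = - 6 \cdot 13^{2} = \left(-6\right) 169 = -1014$)
$\frac{1}{F{\left(-132 - 145 \right)} + O} = \frac{1}{154 \sqrt{-132 - 145} - 1014} = \frac{1}{154 \sqrt{-277} - 1014} = \frac{1}{154 i \sqrt{277} - 1014} = \frac{1}{-1014 + 154 i \sqrt{277}}$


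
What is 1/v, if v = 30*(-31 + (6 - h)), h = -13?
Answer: -1/360 ≈ -0.0027778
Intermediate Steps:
v = -360 (v = 30*(-31 + (6 - 1*(-13))) = 30*(-31 + (6 + 13)) = 30*(-31 + 19) = 30*(-12) = -360)
1/v = 1/(-360) = -1/360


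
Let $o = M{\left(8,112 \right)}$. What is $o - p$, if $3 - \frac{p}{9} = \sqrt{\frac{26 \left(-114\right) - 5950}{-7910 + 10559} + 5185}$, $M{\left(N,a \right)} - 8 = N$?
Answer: $-11 + \frac{3 \sqrt{36360573999}}{883} \approx 636.85$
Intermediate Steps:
$M{\left(N,a \right)} = 8 + N$
$o = 16$ ($o = 8 + 8 = 16$)
$p = 27 - \frac{3 \sqrt{36360573999}}{883}$ ($p = 27 - 9 \sqrt{\frac{26 \left(-114\right) - 5950}{-7910 + 10559} + 5185} = 27 - 9 \sqrt{\frac{-2964 - 5950}{2649} + 5185} = 27 - 9 \sqrt{\left(-8914\right) \frac{1}{2649} + 5185} = 27 - 9 \sqrt{- \frac{8914}{2649} + 5185} = 27 - 9 \sqrt{\frac{13726151}{2649}} = 27 - 9 \frac{\sqrt{36360573999}}{2649} = 27 - \frac{3 \sqrt{36360573999}}{883} \approx -620.85$)
$o - p = 16 - \left(27 - \frac{3 \sqrt{36360573999}}{883}\right) = -11 + \frac{3 \sqrt{36360573999}}{883}$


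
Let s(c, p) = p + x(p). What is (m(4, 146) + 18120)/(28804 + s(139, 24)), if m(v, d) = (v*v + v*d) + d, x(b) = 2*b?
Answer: 9433/14438 ≈ 0.65335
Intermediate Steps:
m(v, d) = d + v² + d*v (m(v, d) = (v² + d*v) + d = d + v² + d*v)
s(c, p) = 3*p (s(c, p) = p + 2*p = 3*p)
(m(4, 146) + 18120)/(28804 + s(139, 24)) = ((146 + 4² + 146*4) + 18120)/(28804 + 3*24) = ((146 + 16 + 584) + 18120)/(28804 + 72) = (746 + 18120)/28876 = 18866*(1/28876) = 9433/14438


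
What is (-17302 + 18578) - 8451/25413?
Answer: 10806179/8471 ≈ 1275.7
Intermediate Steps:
(-17302 + 18578) - 8451/25413 = 1276 - 8451*1/25413 = 1276 - 2817/8471 = 10806179/8471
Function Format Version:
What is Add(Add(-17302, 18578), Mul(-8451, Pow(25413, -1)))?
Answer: Rational(10806179, 8471) ≈ 1275.7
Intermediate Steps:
Add(Add(-17302, 18578), Mul(-8451, Pow(25413, -1))) = Add(1276, Mul(-8451, Rational(1, 25413))) = Add(1276, Rational(-2817, 8471)) = Rational(10806179, 8471)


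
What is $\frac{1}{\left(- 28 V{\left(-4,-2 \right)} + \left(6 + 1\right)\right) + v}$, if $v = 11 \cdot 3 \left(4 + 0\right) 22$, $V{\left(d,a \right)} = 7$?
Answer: $\frac{1}{2715} \approx 0.00036832$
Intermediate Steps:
$v = 2904$ ($v = 11 \cdot 3 \cdot 4 \cdot 22 = 11 \cdot 12 \cdot 22 = 132 \cdot 22 = 2904$)
$\frac{1}{\left(- 28 V{\left(-4,-2 \right)} + \left(6 + 1\right)\right) + v} = \frac{1}{\left(\left(-28\right) 7 + \left(6 + 1\right)\right) + 2904} = \frac{1}{\left(-196 + 7\right) + 2904} = \frac{1}{-189 + 2904} = \frac{1}{2715}$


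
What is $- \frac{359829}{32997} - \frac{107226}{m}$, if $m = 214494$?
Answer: $- \frac{640629348}{56171893} \approx -11.405$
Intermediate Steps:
$- \frac{359829}{32997} - \frac{107226}{m} = - \frac{359829}{32997} - \frac{107226}{214494} = \left(-359829\right) \frac{1}{32997} - \frac{2553}{5107} = - \frac{119943}{10999} - \frac{2553}{5107} = - \frac{640629348}{56171893}$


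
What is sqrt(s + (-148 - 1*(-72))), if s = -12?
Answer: 2*I*sqrt(22) ≈ 9.3808*I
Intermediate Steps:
sqrt(s + (-148 - 1*(-72))) = sqrt(-12 + (-148 - 1*(-72))) = sqrt(-12 + (-148 + 72)) = sqrt(-12 - 76) = sqrt(-88) = 2*I*sqrt(22)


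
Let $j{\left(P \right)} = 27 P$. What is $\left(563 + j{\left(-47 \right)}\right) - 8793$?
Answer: $-9499$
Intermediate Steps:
$\left(563 + j{\left(-47 \right)}\right) - 8793 = \left(563 + 27 \left(-47\right)\right) - 8793 = \left(563 - 1269\right) - 8793 = -706 - 8793 = -9499$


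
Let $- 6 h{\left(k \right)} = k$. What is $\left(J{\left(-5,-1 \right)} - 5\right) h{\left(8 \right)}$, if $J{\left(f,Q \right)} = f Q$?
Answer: $0$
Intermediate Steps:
$J{\left(f,Q \right)} = Q f$
$h{\left(k \right)} = - \frac{k}{6}$
$\left(J{\left(-5,-1 \right)} - 5\right) h{\left(8 \right)} = \left(\left(-1\right) \left(-5\right) - 5\right) \left(\left(- \frac{1}{6}\right) 8\right) = \left(5 - 5\right) \left(- \frac{4}{3}\right) = 0 \left(- \frac{4}{3}\right) = 0$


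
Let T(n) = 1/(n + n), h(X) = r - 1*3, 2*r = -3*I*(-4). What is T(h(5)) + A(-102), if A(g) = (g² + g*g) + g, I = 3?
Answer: 621181/30 ≈ 20706.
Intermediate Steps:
r = 18 (r = (-3*3*(-4))/2 = (-9*(-4))/2 = (½)*36 = 18)
h(X) = 15 (h(X) = 18 - 1*3 = 18 - 3 = 15)
T(n) = 1/(2*n)
A(g) = g + 2*g² (A(g) = (g² + g²) + g = 2*g² + g = g + 2*g²)
T(h(5)) + A(-102) = (½)/15 - 102*(1 + 2*(-102)) = (½)*(1/15) - 102*(1 - 204) = 1/30 - 102*(-203) = 1/30 + 20706 = 621181/30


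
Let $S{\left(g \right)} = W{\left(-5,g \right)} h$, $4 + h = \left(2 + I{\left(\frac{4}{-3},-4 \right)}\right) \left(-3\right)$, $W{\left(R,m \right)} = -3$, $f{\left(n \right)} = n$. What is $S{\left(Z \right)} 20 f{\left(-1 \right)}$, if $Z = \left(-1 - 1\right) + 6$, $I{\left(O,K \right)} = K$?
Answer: $120$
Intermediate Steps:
$Z = 4$ ($Z = -2 + 6 = 4$)
$h = 2$ ($h = -4 + \left(2 - 4\right) \left(-3\right) = -4 - -6 = -4 + 6 = 2$)
$S{\left(g \right)} = -6$ ($S{\left(g \right)} = \left(-3\right) 2 = -6$)
$S{\left(Z \right)} 20 f{\left(-1 \right)} = \left(-6\right) 20 \left(-1\right) = \left(-120\right) \left(-1\right) = 120$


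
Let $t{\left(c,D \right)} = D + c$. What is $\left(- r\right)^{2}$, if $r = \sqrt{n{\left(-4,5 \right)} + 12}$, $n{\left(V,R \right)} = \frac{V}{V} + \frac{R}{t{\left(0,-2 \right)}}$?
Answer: $\frac{21}{2} \approx 10.5$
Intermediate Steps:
$n{\left(V,R \right)} = 1 - \frac{R}{2}$ ($n{\left(V,R \right)} = \frac{V}{V} + \frac{R}{-2 + 0} = 1 + \frac{R}{-2} = 1 + R \left(- \frac{1}{2}\right) = 1 - \frac{R}{2}$)
$r = \frac{\sqrt{42}}{2}$ ($r = \sqrt{\left(1 - \frac{5}{2}\right) + 12} = \sqrt{- \frac{3}{2} + 12} = \sqrt{\frac{21}{2}} = \frac{\sqrt{42}}{2} \approx 3.2404$)
$\left(- r\right)^{2} = \left(- \frac{\sqrt{42}}{2}\right)^{2} = \frac{21}{2}$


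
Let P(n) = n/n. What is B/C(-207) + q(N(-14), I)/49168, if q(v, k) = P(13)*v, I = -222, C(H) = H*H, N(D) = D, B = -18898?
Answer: -66412625/150485688 ≈ -0.44132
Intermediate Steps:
C(H) = H**2
P(n) = 1
q(v, k) = v (q(v, k) = 1*v = v)
B/C(-207) + q(N(-14), I)/49168 = -18898/((-207)**2) - 14/49168 = -18898/42849 - 14*1/49168 = -18898*1/42849 - 1/3512 = -18898/42849 - 1/3512 = -66412625/150485688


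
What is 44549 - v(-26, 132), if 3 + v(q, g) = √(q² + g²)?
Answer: 44552 - 10*√181 ≈ 44417.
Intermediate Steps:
v(q, g) = -3 + √(g² + q²) (v(q, g) = -3 + √(q² + g²) = -3 + √(g² + q²))
44549 - v(-26, 132) = 44549 - (-3 + √(132² + (-26)²)) = 44549 - (-3 + √(17424 + 676)) = 44549 - (-3 + √18100) = 44549 - (-3 + 10*√181) = 44549 + (3 - 10*√181) = 44552 - 10*√181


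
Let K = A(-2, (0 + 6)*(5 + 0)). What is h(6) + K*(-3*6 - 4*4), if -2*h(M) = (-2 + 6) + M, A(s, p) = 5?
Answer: -175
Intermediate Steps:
K = 5
h(M) = -2 - M/2 (h(M) = -((-2 + 6) + M)/2 = -(4 + M)/2 = -2 - M/2)
h(6) + K*(-3*6 - 4*4) = (-2 - 1/2*6) + 5*(-3*6 - 4*4) = (-2 - 3) + 5*(-18 - 16) = -5 + 5*(-34) = -5 - 170 = -175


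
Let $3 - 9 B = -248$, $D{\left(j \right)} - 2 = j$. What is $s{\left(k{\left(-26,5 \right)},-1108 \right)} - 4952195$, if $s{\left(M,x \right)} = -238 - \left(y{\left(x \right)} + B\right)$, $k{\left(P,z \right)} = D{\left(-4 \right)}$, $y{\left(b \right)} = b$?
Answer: $- \frac{44562176}{9} \approx -4.9514 \cdot 10^{6}$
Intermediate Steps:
$D{\left(j \right)} = 2 + j$
$B = \frac{251}{9}$ ($B = \frac{1}{3} - - \frac{248}{9} = \frac{1}{3} + \frac{248}{9} = \frac{251}{9} \approx 27.889$)
$k{\left(P,z \right)} = -2$ ($k{\left(P,z \right)} = 2 - 4 = -2$)
$s{\left(M,x \right)} = - \frac{2393}{9} - x$ ($s{\left(M,x \right)} = -238 - \left(x + \frac{251}{9}\right) = -238 - \left(\frac{251}{9} + x\right) = - \frac{2393}{9} - x$)
$s{\left(k{\left(-26,5 \right)},-1108 \right)} - 4952195 = \left(- \frac{2393}{9} - -1108\right) - 4952195 = \left(- \frac{2393}{9} + 1108\right) - 4952195 = \frac{7579}{9} - 4952195 = - \frac{44562176}{9}$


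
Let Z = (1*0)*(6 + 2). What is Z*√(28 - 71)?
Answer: 0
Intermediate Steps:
Z = 0 (Z = 0*8 = 0)
Z*√(28 - 71) = 0*√(28 - 71) = 0*√(-43) = 0*(I*√43) = 0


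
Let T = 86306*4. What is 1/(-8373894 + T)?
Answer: -1/8028670 ≈ -1.2455e-7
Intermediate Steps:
T = 345224
1/(-8373894 + T) = 1/(-8373894 + 345224) = 1/(-8028670) = -1/8028670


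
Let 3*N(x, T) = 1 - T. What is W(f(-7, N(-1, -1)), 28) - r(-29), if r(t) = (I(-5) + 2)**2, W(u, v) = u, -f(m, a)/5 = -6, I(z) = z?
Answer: 21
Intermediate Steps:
N(x, T) = 1/3 - T/3 (N(x, T) = (1 - T)/3 = 1/3 - T/3)
f(m, a) = 30 (f(m, a) = -5*(-6) = 30)
r(t) = 9 (r(t) = (-5 + 2)**2 = (-3)**2 = 9)
W(f(-7, N(-1, -1)), 28) - r(-29) = 30 - 1*9 = 30 - 9 = 21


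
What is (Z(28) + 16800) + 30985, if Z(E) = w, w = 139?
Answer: 47924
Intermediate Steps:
Z(E) = 139
(Z(28) + 16800) + 30985 = (139 + 16800) + 30985 = 16939 + 30985 = 47924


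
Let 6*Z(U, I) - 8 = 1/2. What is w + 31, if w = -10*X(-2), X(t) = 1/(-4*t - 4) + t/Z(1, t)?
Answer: 1449/34 ≈ 42.618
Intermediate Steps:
Z(U, I) = 17/12 (Z(U, I) = 4/3 + (1/6)/2 = 4/3 + (1/6)*(1/2) = 4/3 + 1/12 = 17/12)
X(t) = 1/(-4 - 4*t) + 12*t/17 (X(t) = 1/(-4*t - 4) + t/(17/12) = 1/(-4 - 4*t) + t*(12/17) = 1/(-4 - 4*t) + 12*t/17)
w = 395/34 (w = -5*(-17 + 48*(-2) + 48*(-2)**2)/(34*(1 - 2)) = -5*(-17 - 96 + 48*4)/(34*(-1)) = -5*(-1)*(-17 - 96 + 192)/34 = -5*(-1)*79/34 = -10*(-79/68) = 395/34 ≈ 11.618)
w + 31 = 395/34 + 31 = 1449/34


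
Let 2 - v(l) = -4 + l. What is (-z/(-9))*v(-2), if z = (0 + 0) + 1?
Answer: 8/9 ≈ 0.88889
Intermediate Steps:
v(l) = 6 - l (v(l) = 2 - (-4 + l) = 2 + (4 - l) = 6 - l)
z = 1 (z = 0 + 1 = 1)
(-z/(-9))*v(-2) = (-1/(-9))*(6 - 1*(-2)) = (-(-1)/9)*(6 + 2) = -1*(-⅑)*8 = (⅑)*8 = 8/9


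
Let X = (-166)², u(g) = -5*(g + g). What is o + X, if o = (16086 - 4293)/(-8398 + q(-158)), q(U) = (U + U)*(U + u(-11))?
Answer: 186565913/6770 ≈ 27558.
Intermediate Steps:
u(g) = -10*g
q(U) = 2*U*(110 + U) (q(U) = (U + U)*(U - 10*(-11)) = (2*U)*(U + 110) = (2*U)*(110 + U) = 2*U*(110 + U))
X = 27556
o = 11793/6770 (o = (16086 - 4293)/(-8398 + 2*(-158)*(110 - 158)) = 11793/(-8398 + 2*(-158)*(-48)) = 11793/(-8398 + 15168) = 11793/6770 ≈ 1.7419)
o + X = 11793/6770 + 27556 = 186565913/6770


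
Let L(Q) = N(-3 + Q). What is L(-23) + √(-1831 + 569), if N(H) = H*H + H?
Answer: 650 + I*√1262 ≈ 650.0 + 35.525*I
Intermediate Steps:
N(H) = H + H² (N(H) = H² + H = H + H²)
L(Q) = (-3 + Q)*(-2 + Q) (L(Q) = (-3 + Q)*(1 + (-3 + Q)) = (-3 + Q)*(-2 + Q))
L(-23) + √(-1831 + 569) = (-3 - 23)*(-2 - 23) + √(-1831 + 569) = -26*(-25) + √(-1262) = 650 + I*√1262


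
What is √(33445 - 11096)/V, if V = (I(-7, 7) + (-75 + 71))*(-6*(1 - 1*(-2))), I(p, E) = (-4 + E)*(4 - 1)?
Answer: -√22349/90 ≈ -1.6611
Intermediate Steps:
I(p, E) = -12 + 3*E (I(p, E) = (-4 + E)*3 = -12 + 3*E)
V = -90 (V = ((-12 + 3*7) + (-75 + 71))*(-6*(1 - 1*(-2))) = ((-12 + 21) - 4)*(-6*(1 + 2)) = (9 - 4)*(-6*3) = 5*(-18) = -90)
√(33445 - 11096)/V = √(33445 - 11096)/(-90) = √22349*(-1/90) = -√22349/90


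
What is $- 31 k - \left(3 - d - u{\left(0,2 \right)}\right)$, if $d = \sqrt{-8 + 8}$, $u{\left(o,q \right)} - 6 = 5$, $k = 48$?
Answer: $-1480$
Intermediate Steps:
$u{\left(o,q \right)} = 11$ ($u{\left(o,q \right)} = 6 + 5 = 11$)
$d = 0$ ($d = \sqrt{0} = 0$)
$- 31 k - \left(3 - d - u{\left(0,2 \right)}\right) = \left(-31\right) 48 + \left(\left(11 + 0\right) - 3\right) = -1488 + \left(11 - 3\right) = -1488 + 8 = -1480$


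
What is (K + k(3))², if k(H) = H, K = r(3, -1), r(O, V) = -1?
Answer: 4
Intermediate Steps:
K = -1
(K + k(3))² = (-1 + 3)² = 2² = 4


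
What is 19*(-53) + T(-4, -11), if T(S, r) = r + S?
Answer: -1022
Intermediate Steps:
T(S, r) = S + r
19*(-53) + T(-4, -11) = 19*(-53) + (-4 - 11) = -1007 - 15 = -1022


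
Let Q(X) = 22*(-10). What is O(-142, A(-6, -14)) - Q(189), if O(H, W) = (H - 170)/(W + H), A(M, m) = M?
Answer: 8218/37 ≈ 222.11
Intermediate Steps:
O(H, W) = (-170 + H)/(H + W)
Q(X) = -220
O(-142, A(-6, -14)) - Q(189) = (-170 - 142)/(-142 - 6) - 1*(-220) = -312/(-148) + 220 = -1/148*(-312) + 220 = 78/37 + 220 = 8218/37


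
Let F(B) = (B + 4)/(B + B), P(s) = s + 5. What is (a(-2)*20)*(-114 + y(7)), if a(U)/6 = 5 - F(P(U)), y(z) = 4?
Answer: -50600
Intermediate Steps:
P(s) = 5 + s
F(B) = (4 + B)/(2*B) (F(B) = (4 + B)/((2*B)) = (4 + B)*(1/(2*B)) = (4 + B)/(2*B))
a(U) = 30 - 3*(9 + U)/(5 + U) (a(U) = 6*(5 - (4 + (5 + U))/(2*(5 + U))) = 6*(5 - (9 + U)/(2*(5 + U))) = 30 - 3*(9 + U)/(5 + U))
(a(-2)*20)*(-114 + y(7)) = ((3*(41 + 9*(-2))/(5 - 2))*20)*(-114 + 4) = ((3*(41 - 18)/3)*20)*(-110) = ((3*(⅓)*23)*20)*(-110) = (23*20)*(-110) = 460*(-110) = -50600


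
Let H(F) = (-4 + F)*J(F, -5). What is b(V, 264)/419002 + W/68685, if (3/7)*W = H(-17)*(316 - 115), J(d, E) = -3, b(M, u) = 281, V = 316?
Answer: 4133184193/9593050790 ≈ 0.43085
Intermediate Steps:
H(F) = 12 - 3*F (H(F) = (-4 + F)*(-3) = 12 - 3*F)
W = 29547 (W = 7*((12 - 3*(-17))*(316 - 115))/3 = 7*((12 + 51)*201)/3 = 7*(63*201)/3 = (7/3)*12663 = 29547)
b(V, 264)/419002 + W/68685 = 281/419002 + 29547/68685 = 281*(1/419002) + 29547*(1/68685) = 281/419002 + 9849/22895 = 4133184193/9593050790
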